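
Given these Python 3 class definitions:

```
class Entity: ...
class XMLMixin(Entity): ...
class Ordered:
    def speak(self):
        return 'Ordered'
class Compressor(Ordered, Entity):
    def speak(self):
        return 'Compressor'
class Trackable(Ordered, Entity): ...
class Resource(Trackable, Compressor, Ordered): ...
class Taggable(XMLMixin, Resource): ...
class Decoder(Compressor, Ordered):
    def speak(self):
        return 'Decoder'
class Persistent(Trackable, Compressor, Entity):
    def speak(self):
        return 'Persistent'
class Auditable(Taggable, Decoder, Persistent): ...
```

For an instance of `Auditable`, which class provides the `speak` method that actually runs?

L[Auditable] = Auditable + merge(L[Taggable], L[Decoder], L[Persistent], [Taggable Decoder Persistent])
  take Taggable:  [Taggable XMLMixin Resource Trackable Compressor Ordered Entity object] + [Decoder Compressor Ordered Entity object] + [Persistent Trackable Compressor Ordered Entity object] + [Taggable Decoder Persistent]
  take XMLMixin:  [XMLMixin Resource Trackable Compressor Ordered Entity object] + [Decoder Compressor Ordered Entity object] + [Persistent Trackable Compressor Ordered Entity object] + [Decoder Persistent]
  take Resource:  [Resource Trackable Compressor Ordered Entity object] + [Decoder Compressor Ordered Entity object] + [Persistent Trackable Compressor Ordered Entity object] + [Decoder Persistent]
  take Decoder:  [Trackable Compressor Ordered Entity object] + [Decoder Compressor Ordered Entity object] + [Persistent Trackable Compressor Ordered Entity object] + [Decoder Persistent]
  take Persistent:  [Trackable Compressor Ordered Entity object] + [Compressor Ordered Entity object] + [Persistent Trackable Compressor Ordered Entity object] + [Persistent]
  take Trackable:  [Trackable Compressor Ordered Entity object] + [Compressor Ordered Entity object] + [Trackable Compressor Ordered Entity object]
  take Compressor:  [Compressor Ordered Entity object] + [Compressor Ordered Entity object] + [Compressor Ordered Entity object]
  take Ordered:  [Ordered Entity object] + [Ordered Entity object] + [Ordered Entity object]
  take Entity:  [Entity object] + [Entity object] + [Entity object]
  take object:  [object] + [object] + [object]
MRO: Auditable Taggable XMLMixin Resource Decoder Persistent Trackable Compressor Ordered Entity object
speak is defined in: Compressor, Decoder, Ordered, Persistent. First along the MRO is Decoder.

Decoder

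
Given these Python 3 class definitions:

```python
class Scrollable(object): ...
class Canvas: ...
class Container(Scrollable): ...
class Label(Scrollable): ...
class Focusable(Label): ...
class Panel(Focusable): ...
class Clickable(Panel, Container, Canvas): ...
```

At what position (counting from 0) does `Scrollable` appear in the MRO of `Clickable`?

L[Clickable] = Clickable + merge(L[Panel], L[Container], L[Canvas], [Panel Container Canvas])
  take Panel:  [Panel Focusable Label Scrollable object] + [Container Scrollable object] + [Canvas object] + [Panel Container Canvas]
  take Focusable:  [Focusable Label Scrollable object] + [Container Scrollable object] + [Canvas object] + [Container Canvas]
  take Label:  [Label Scrollable object] + [Container Scrollable object] + [Canvas object] + [Container Canvas]
  take Container:  [Scrollable object] + [Container Scrollable object] + [Canvas object] + [Container Canvas]
  take Scrollable:  [Scrollable object] + [Scrollable object] + [Canvas object] + [Canvas]
  take Canvas:  [object] + [object] + [Canvas object] + [Canvas]
  take object:  [object] + [object] + [object]
MRO: Clickable Panel Focusable Label Container Scrollable Canvas object
Scrollable sits at index 5.

5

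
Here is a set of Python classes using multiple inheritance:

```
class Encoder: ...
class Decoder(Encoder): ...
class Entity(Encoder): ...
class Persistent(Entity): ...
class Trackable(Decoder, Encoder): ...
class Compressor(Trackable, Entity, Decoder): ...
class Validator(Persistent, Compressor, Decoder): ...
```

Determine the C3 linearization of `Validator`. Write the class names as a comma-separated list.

Validator, Persistent, Compressor, Trackable, Entity, Decoder, Encoder, object

L[Validator] = Validator + merge(L[Persistent], L[Compressor], L[Decoder], [Persistent Compressor Decoder])
  take Persistent:  [Persistent Entity Encoder object] + [Compressor Trackable Entity Decoder Encoder object] + [Decoder Encoder object] + [Persistent Compressor Decoder]
  take Compressor:  [Entity Encoder object] + [Compressor Trackable Entity Decoder Encoder object] + [Decoder Encoder object] + [Compressor Decoder]
  take Trackable:  [Entity Encoder object] + [Trackable Entity Decoder Encoder object] + [Decoder Encoder object] + [Decoder]
  take Entity:  [Entity Encoder object] + [Entity Decoder Encoder object] + [Decoder Encoder object] + [Decoder]
  take Decoder:  [Encoder object] + [Decoder Encoder object] + [Decoder Encoder object] + [Decoder]
  take Encoder:  [Encoder object] + [Encoder object] + [Encoder object]
  take object:  [object] + [object] + [object]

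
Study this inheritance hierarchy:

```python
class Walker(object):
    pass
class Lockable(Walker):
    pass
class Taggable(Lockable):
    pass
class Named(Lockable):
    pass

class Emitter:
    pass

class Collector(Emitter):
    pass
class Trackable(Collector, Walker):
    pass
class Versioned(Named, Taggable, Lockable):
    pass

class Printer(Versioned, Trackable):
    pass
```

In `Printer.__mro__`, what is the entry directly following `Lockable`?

Trackable

L[Printer] = Printer + merge(L[Versioned], L[Trackable], [Versioned Trackable])
  take Versioned:  [Versioned Named Taggable Lockable Walker object] + [Trackable Collector Emitter Walker object] + [Versioned Trackable]
  take Named:  [Named Taggable Lockable Walker object] + [Trackable Collector Emitter Walker object] + [Trackable]
  take Taggable:  [Taggable Lockable Walker object] + [Trackable Collector Emitter Walker object] + [Trackable]
  take Lockable:  [Lockable Walker object] + [Trackable Collector Emitter Walker object] + [Trackable]
  take Trackable:  [Walker object] + [Trackable Collector Emitter Walker object] + [Trackable]
  take Collector:  [Walker object] + [Collector Emitter Walker object]
  take Emitter:  [Walker object] + [Emitter Walker object]
  take Walker:  [Walker object] + [Walker object]
  take object:  [object] + [object]
MRO: Printer Versioned Named Taggable Lockable Trackable Collector Emitter Walker object
Lockable is at position 4; next is Trackable.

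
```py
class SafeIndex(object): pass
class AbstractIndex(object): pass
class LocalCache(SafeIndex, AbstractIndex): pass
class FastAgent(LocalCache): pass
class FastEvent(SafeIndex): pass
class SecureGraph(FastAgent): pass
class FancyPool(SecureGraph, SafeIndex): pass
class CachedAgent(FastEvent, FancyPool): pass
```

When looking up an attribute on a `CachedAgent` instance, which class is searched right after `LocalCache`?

L[CachedAgent] = CachedAgent + merge(L[FastEvent], L[FancyPool], [FastEvent FancyPool])
  take FastEvent:  [FastEvent SafeIndex object] + [FancyPool SecureGraph FastAgent LocalCache SafeIndex AbstractIndex object] + [FastEvent FancyPool]
  take FancyPool:  [SafeIndex object] + [FancyPool SecureGraph FastAgent LocalCache SafeIndex AbstractIndex object] + [FancyPool]
  take SecureGraph:  [SafeIndex object] + [SecureGraph FastAgent LocalCache SafeIndex AbstractIndex object]
  take FastAgent:  [SafeIndex object] + [FastAgent LocalCache SafeIndex AbstractIndex object]
  take LocalCache:  [SafeIndex object] + [LocalCache SafeIndex AbstractIndex object]
  take SafeIndex:  [SafeIndex object] + [SafeIndex AbstractIndex object]
  take AbstractIndex:  [object] + [AbstractIndex object]
  take object:  [object] + [object]
MRO: CachedAgent FastEvent FancyPool SecureGraph FastAgent LocalCache SafeIndex AbstractIndex object
LocalCache is at position 5; next is SafeIndex.

SafeIndex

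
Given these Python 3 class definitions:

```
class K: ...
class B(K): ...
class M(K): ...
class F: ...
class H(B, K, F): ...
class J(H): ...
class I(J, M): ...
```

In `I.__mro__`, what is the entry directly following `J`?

H

L[I] = I + merge(L[J], L[M], [J M])
  take J:  [J H B K F object] + [M K object] + [J M]
  take H:  [H B K F object] + [M K object] + [M]
  take B:  [B K F object] + [M K object] + [M]
  take M:  [K F object] + [M K object] + [M]
  take K:  [K F object] + [K object]
  take F:  [F object] + [object]
  take object:  [object] + [object]
MRO: I J H B M K F object
J is at position 1; next is H.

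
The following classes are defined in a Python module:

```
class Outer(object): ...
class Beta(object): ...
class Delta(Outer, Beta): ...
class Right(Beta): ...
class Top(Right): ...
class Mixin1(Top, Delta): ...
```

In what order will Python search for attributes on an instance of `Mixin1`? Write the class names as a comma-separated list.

L[Mixin1] = Mixin1 + merge(L[Top], L[Delta], [Top Delta])
  take Top:  [Top Right Beta object] + [Delta Outer Beta object] + [Top Delta]
  take Right:  [Right Beta object] + [Delta Outer Beta object] + [Delta]
  take Delta:  [Beta object] + [Delta Outer Beta object] + [Delta]
  take Outer:  [Beta object] + [Outer Beta object]
  take Beta:  [Beta object] + [Beta object]
  take object:  [object] + [object]

Mixin1, Top, Right, Delta, Outer, Beta, object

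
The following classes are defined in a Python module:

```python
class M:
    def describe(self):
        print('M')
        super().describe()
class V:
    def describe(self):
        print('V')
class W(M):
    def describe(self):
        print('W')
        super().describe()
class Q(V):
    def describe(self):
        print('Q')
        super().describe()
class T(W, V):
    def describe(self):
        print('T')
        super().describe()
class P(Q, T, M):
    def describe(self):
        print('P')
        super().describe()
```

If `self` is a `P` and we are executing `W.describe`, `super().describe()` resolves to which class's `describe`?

L[P] = P + merge(L[Q], L[T], L[M], [Q T M])
  take Q:  [Q V object] + [T W M V object] + [M object] + [Q T M]
  take T:  [V object] + [T W M V object] + [M object] + [T M]
  take W:  [V object] + [W M V object] + [M object] + [M]
  take M:  [V object] + [M V object] + [M object] + [M]
  take V:  [V object] + [V object] + [object]
  take object:  [object] + [object] + [object]
MRO: P Q T W M V object
super() in W.describe on a P instance goes to the class after W in P's MRO: M.

M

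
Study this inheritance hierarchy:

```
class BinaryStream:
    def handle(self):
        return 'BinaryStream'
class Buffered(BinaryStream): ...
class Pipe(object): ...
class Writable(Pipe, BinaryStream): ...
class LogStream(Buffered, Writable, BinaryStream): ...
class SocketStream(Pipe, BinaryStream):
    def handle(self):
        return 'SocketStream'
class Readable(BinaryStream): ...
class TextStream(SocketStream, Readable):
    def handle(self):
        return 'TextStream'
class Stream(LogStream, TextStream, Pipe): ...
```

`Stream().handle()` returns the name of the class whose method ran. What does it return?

TextStream

L[Stream] = Stream + merge(L[LogStream], L[TextStream], L[Pipe], [LogStream TextStream Pipe])
  take LogStream:  [LogStream Buffered Writable Pipe BinaryStream object] + [TextStream SocketStream Pipe Readable BinaryStream object] + [Pipe object] + [LogStream TextStream Pipe]
  take Buffered:  [Buffered Writable Pipe BinaryStream object] + [TextStream SocketStream Pipe Readable BinaryStream object] + [Pipe object] + [TextStream Pipe]
  take Writable:  [Writable Pipe BinaryStream object] + [TextStream SocketStream Pipe Readable BinaryStream object] + [Pipe object] + [TextStream Pipe]
  take TextStream:  [Pipe BinaryStream object] + [TextStream SocketStream Pipe Readable BinaryStream object] + [Pipe object] + [TextStream Pipe]
  take SocketStream:  [Pipe BinaryStream object] + [SocketStream Pipe Readable BinaryStream object] + [Pipe object] + [Pipe]
  take Pipe:  [Pipe BinaryStream object] + [Pipe Readable BinaryStream object] + [Pipe object] + [Pipe]
  take Readable:  [BinaryStream object] + [Readable BinaryStream object] + [object]
  take BinaryStream:  [BinaryStream object] + [BinaryStream object] + [object]
  take object:  [object] + [object] + [object]
MRO: Stream LogStream Buffered Writable TextStream SocketStream Pipe Readable BinaryStream object
handle is defined in: BinaryStream, SocketStream, TextStream. First along the MRO is TextStream.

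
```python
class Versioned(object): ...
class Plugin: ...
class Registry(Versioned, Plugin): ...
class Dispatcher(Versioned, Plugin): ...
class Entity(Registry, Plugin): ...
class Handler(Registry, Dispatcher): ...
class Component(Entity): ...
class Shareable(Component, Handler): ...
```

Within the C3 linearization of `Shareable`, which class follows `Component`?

Entity

L[Shareable] = Shareable + merge(L[Component], L[Handler], [Component Handler])
  take Component:  [Component Entity Registry Versioned Plugin object] + [Handler Registry Dispatcher Versioned Plugin object] + [Component Handler]
  take Entity:  [Entity Registry Versioned Plugin object] + [Handler Registry Dispatcher Versioned Plugin object] + [Handler]
  take Handler:  [Registry Versioned Plugin object] + [Handler Registry Dispatcher Versioned Plugin object] + [Handler]
  take Registry:  [Registry Versioned Plugin object] + [Registry Dispatcher Versioned Plugin object]
  take Dispatcher:  [Versioned Plugin object] + [Dispatcher Versioned Plugin object]
  take Versioned:  [Versioned Plugin object] + [Versioned Plugin object]
  take Plugin:  [Plugin object] + [Plugin object]
  take object:  [object] + [object]
MRO: Shareable Component Entity Handler Registry Dispatcher Versioned Plugin object
Component is at position 1; next is Entity.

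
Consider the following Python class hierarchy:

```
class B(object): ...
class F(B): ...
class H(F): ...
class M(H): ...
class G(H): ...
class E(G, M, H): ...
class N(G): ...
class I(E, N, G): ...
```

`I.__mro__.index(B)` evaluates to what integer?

7

L[I] = I + merge(L[E], L[N], L[G], [E N G])
  take E:  [E G M H F B object] + [N G H F B object] + [G H F B object] + [E N G]
  take N:  [G M H F B object] + [N G H F B object] + [G H F B object] + [N G]
  take G:  [G M H F B object] + [G H F B object] + [G H F B object] + [G]
  take M:  [M H F B object] + [H F B object] + [H F B object]
  take H:  [H F B object] + [H F B object] + [H F B object]
  take F:  [F B object] + [F B object] + [F B object]
  take B:  [B object] + [B object] + [B object]
  take object:  [object] + [object] + [object]
MRO: I E N G M H F B object
B sits at index 7.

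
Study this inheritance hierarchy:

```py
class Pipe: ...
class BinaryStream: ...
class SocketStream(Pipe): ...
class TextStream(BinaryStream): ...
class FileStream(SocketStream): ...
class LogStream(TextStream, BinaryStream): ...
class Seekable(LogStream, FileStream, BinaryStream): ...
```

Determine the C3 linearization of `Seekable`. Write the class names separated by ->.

L[Seekable] = Seekable + merge(L[LogStream], L[FileStream], L[BinaryStream], [LogStream FileStream BinaryStream])
  take LogStream:  [LogStream TextStream BinaryStream object] + [FileStream SocketStream Pipe object] + [BinaryStream object] + [LogStream FileStream BinaryStream]
  take TextStream:  [TextStream BinaryStream object] + [FileStream SocketStream Pipe object] + [BinaryStream object] + [FileStream BinaryStream]
  take FileStream:  [BinaryStream object] + [FileStream SocketStream Pipe object] + [BinaryStream object] + [FileStream BinaryStream]
  take BinaryStream:  [BinaryStream object] + [SocketStream Pipe object] + [BinaryStream object] + [BinaryStream]
  take SocketStream:  [object] + [SocketStream Pipe object] + [object]
  take Pipe:  [object] + [Pipe object] + [object]
  take object:  [object] + [object] + [object]

Seekable -> LogStream -> TextStream -> FileStream -> BinaryStream -> SocketStream -> Pipe -> object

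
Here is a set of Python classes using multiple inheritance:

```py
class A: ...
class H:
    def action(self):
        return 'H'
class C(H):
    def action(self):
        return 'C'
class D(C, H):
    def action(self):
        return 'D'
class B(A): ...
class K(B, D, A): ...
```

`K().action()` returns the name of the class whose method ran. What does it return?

D

L[K] = K + merge(L[B], L[D], L[A], [B D A])
  take B:  [B A object] + [D C H object] + [A object] + [B D A]
  take D:  [A object] + [D C H object] + [A object] + [D A]
  take A:  [A object] + [C H object] + [A object] + [A]
  take C:  [object] + [C H object] + [object]
  take H:  [object] + [H object] + [object]
  take object:  [object] + [object] + [object]
MRO: K B D A C H object
action is defined in: C, D, H. First along the MRO is D.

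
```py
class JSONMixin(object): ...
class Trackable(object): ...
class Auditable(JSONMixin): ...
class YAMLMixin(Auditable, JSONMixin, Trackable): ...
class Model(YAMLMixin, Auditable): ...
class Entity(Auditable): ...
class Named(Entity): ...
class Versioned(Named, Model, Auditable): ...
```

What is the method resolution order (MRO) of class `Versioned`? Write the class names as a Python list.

[Versioned, Named, Entity, Model, YAMLMixin, Auditable, JSONMixin, Trackable, object]

L[Versioned] = Versioned + merge(L[Named], L[Model], L[Auditable], [Named Model Auditable])
  take Named:  [Named Entity Auditable JSONMixin object] + [Model YAMLMixin Auditable JSONMixin Trackable object] + [Auditable JSONMixin object] + [Named Model Auditable]
  take Entity:  [Entity Auditable JSONMixin object] + [Model YAMLMixin Auditable JSONMixin Trackable object] + [Auditable JSONMixin object] + [Model Auditable]
  take Model:  [Auditable JSONMixin object] + [Model YAMLMixin Auditable JSONMixin Trackable object] + [Auditable JSONMixin object] + [Model Auditable]
  take YAMLMixin:  [Auditable JSONMixin object] + [YAMLMixin Auditable JSONMixin Trackable object] + [Auditable JSONMixin object] + [Auditable]
  take Auditable:  [Auditable JSONMixin object] + [Auditable JSONMixin Trackable object] + [Auditable JSONMixin object] + [Auditable]
  take JSONMixin:  [JSONMixin object] + [JSONMixin Trackable object] + [JSONMixin object]
  take Trackable:  [object] + [Trackable object] + [object]
  take object:  [object] + [object] + [object]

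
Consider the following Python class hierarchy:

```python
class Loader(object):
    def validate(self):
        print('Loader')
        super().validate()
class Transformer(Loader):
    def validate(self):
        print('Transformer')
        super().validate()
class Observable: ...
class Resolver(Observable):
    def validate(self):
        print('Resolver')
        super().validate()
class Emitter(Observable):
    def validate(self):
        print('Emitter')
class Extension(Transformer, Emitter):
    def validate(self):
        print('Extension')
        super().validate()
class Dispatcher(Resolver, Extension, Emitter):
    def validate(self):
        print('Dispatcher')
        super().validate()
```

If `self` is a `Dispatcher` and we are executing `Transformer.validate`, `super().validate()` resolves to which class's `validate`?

Loader

L[Dispatcher] = Dispatcher + merge(L[Resolver], L[Extension], L[Emitter], [Resolver Extension Emitter])
  take Resolver:  [Resolver Observable object] + [Extension Transformer Loader Emitter Observable object] + [Emitter Observable object] + [Resolver Extension Emitter]
  take Extension:  [Observable object] + [Extension Transformer Loader Emitter Observable object] + [Emitter Observable object] + [Extension Emitter]
  take Transformer:  [Observable object] + [Transformer Loader Emitter Observable object] + [Emitter Observable object] + [Emitter]
  take Loader:  [Observable object] + [Loader Emitter Observable object] + [Emitter Observable object] + [Emitter]
  take Emitter:  [Observable object] + [Emitter Observable object] + [Emitter Observable object] + [Emitter]
  take Observable:  [Observable object] + [Observable object] + [Observable object]
  take object:  [object] + [object] + [object]
MRO: Dispatcher Resolver Extension Transformer Loader Emitter Observable object
super() in Transformer.validate on a Dispatcher instance goes to the class after Transformer in Dispatcher's MRO: Loader.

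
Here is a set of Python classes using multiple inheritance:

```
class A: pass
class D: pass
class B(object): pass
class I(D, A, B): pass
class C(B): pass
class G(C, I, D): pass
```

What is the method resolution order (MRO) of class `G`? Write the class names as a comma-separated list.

G, C, I, D, A, B, object

L[G] = G + merge(L[C], L[I], L[D], [C I D])
  take C:  [C B object] + [I D A B object] + [D object] + [C I D]
  take I:  [B object] + [I D A B object] + [D object] + [I D]
  take D:  [B object] + [D A B object] + [D object] + [D]
  take A:  [B object] + [A B object] + [object]
  take B:  [B object] + [B object] + [object]
  take object:  [object] + [object] + [object]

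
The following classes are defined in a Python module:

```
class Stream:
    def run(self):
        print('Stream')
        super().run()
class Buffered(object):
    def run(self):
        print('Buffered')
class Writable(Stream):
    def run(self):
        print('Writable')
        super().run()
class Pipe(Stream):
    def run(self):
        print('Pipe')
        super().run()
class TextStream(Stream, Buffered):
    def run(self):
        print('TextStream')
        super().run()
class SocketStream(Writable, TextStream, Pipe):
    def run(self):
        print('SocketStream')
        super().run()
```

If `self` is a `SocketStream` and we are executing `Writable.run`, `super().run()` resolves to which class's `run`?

TextStream

L[SocketStream] = SocketStream + merge(L[Writable], L[TextStream], L[Pipe], [Writable TextStream Pipe])
  take Writable:  [Writable Stream object] + [TextStream Stream Buffered object] + [Pipe Stream object] + [Writable TextStream Pipe]
  take TextStream:  [Stream object] + [TextStream Stream Buffered object] + [Pipe Stream object] + [TextStream Pipe]
  take Pipe:  [Stream object] + [Stream Buffered object] + [Pipe Stream object] + [Pipe]
  take Stream:  [Stream object] + [Stream Buffered object] + [Stream object]
  take Buffered:  [object] + [Buffered object] + [object]
  take object:  [object] + [object] + [object]
MRO: SocketStream Writable TextStream Pipe Stream Buffered object
super() in Writable.run on a SocketStream instance goes to the class after Writable in SocketStream's MRO: TextStream.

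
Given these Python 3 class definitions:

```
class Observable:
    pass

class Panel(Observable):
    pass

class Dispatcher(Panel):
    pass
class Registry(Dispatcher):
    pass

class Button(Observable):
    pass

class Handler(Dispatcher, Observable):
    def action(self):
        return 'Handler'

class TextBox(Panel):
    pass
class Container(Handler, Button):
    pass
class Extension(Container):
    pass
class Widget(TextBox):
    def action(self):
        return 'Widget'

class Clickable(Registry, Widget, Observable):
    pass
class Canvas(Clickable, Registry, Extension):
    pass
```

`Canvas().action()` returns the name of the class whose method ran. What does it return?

Handler

L[Canvas] = Canvas + merge(L[Clickable], L[Registry], L[Extension], [Clickable Registry Extension])
  take Clickable:  [Clickable Registry Dispatcher Widget TextBox Panel Observable object] + [Registry Dispatcher Panel Observable object] + [Extension Container Handler Dispatcher Panel Button Observable object] + [Clickable Registry Extension]
  take Registry:  [Registry Dispatcher Widget TextBox Panel Observable object] + [Registry Dispatcher Panel Observable object] + [Extension Container Handler Dispatcher Panel Button Observable object] + [Registry Extension]
  take Extension:  [Dispatcher Widget TextBox Panel Observable object] + [Dispatcher Panel Observable object] + [Extension Container Handler Dispatcher Panel Button Observable object] + [Extension]
  take Container:  [Dispatcher Widget TextBox Panel Observable object] + [Dispatcher Panel Observable object] + [Container Handler Dispatcher Panel Button Observable object]
  take Handler:  [Dispatcher Widget TextBox Panel Observable object] + [Dispatcher Panel Observable object] + [Handler Dispatcher Panel Button Observable object]
  take Dispatcher:  [Dispatcher Widget TextBox Panel Observable object] + [Dispatcher Panel Observable object] + [Dispatcher Panel Button Observable object]
  take Widget:  [Widget TextBox Panel Observable object] + [Panel Observable object] + [Panel Button Observable object]
  take TextBox:  [TextBox Panel Observable object] + [Panel Observable object] + [Panel Button Observable object]
  take Panel:  [Panel Observable object] + [Panel Observable object] + [Panel Button Observable object]
  take Button:  [Observable object] + [Observable object] + [Button Observable object]
  take Observable:  [Observable object] + [Observable object] + [Observable object]
  take object:  [object] + [object] + [object]
MRO: Canvas Clickable Registry Extension Container Handler Dispatcher Widget TextBox Panel Button Observable object
action is defined in: Handler, Widget. First along the MRO is Handler.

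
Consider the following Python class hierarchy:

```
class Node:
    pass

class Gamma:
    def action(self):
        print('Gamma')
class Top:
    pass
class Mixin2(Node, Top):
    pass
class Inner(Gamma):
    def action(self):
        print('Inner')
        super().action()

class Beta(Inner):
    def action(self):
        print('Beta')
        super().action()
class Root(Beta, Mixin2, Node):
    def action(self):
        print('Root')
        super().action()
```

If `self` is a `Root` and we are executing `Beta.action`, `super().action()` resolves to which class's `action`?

Inner

L[Root] = Root + merge(L[Beta], L[Mixin2], L[Node], [Beta Mixin2 Node])
  take Beta:  [Beta Inner Gamma object] + [Mixin2 Node Top object] + [Node object] + [Beta Mixin2 Node]
  take Inner:  [Inner Gamma object] + [Mixin2 Node Top object] + [Node object] + [Mixin2 Node]
  take Gamma:  [Gamma object] + [Mixin2 Node Top object] + [Node object] + [Mixin2 Node]
  take Mixin2:  [object] + [Mixin2 Node Top object] + [Node object] + [Mixin2 Node]
  take Node:  [object] + [Node Top object] + [Node object] + [Node]
  take Top:  [object] + [Top object] + [object]
  take object:  [object] + [object] + [object]
MRO: Root Beta Inner Gamma Mixin2 Node Top object
super() in Beta.action on a Root instance goes to the class after Beta in Root's MRO: Inner.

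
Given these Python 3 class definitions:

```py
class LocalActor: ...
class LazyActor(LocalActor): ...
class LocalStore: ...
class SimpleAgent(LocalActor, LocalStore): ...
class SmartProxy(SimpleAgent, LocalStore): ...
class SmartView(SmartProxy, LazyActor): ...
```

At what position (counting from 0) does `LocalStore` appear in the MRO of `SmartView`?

L[SmartView] = SmartView + merge(L[SmartProxy], L[LazyActor], [SmartProxy LazyActor])
  take SmartProxy:  [SmartProxy SimpleAgent LocalActor LocalStore object] + [LazyActor LocalActor object] + [SmartProxy LazyActor]
  take SimpleAgent:  [SimpleAgent LocalActor LocalStore object] + [LazyActor LocalActor object] + [LazyActor]
  take LazyActor:  [LocalActor LocalStore object] + [LazyActor LocalActor object] + [LazyActor]
  take LocalActor:  [LocalActor LocalStore object] + [LocalActor object]
  take LocalStore:  [LocalStore object] + [object]
  take object:  [object] + [object]
MRO: SmartView SmartProxy SimpleAgent LazyActor LocalActor LocalStore object
LocalStore sits at index 5.

5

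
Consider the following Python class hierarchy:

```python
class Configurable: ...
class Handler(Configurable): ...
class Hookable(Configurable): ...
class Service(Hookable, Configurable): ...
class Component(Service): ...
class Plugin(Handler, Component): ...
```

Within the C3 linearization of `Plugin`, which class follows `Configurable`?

L[Plugin] = Plugin + merge(L[Handler], L[Component], [Handler Component])
  take Handler:  [Handler Configurable object] + [Component Service Hookable Configurable object] + [Handler Component]
  take Component:  [Configurable object] + [Component Service Hookable Configurable object] + [Component]
  take Service:  [Configurable object] + [Service Hookable Configurable object]
  take Hookable:  [Configurable object] + [Hookable Configurable object]
  take Configurable:  [Configurable object] + [Configurable object]
  take object:  [object] + [object]
MRO: Plugin Handler Component Service Hookable Configurable object
Configurable is at position 5; next is object.

object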